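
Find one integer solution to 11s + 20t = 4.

Step 1: Check solvability.
gcd(11, 20) = 1
Since 1 divides 4, solutions exist.

Step 2: Apply extended Euclidean algorithm to find gcd.
We find integers such that 11*x0 + 20*y0 = 1

Step 3: Scale the particular solution.
Multiply by 4/1 = 4:
s = -36, t = 20

Step 4: Verify.
11*(-36) + 20*(20) = 4 = 4 ✓

s = -36, t = 20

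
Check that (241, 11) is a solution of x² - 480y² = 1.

Compute x² = 241² = 58081
Compute 480y² = 480·11² = 480·121 = 58080
x² - 480y² = 58081 - 58080 = 1
Since this equals 1, (241, 11) is a solution.

Yes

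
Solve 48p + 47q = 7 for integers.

Step 1: Check solvability.
gcd(48, 47) = 1
Since 1 divides 7, solutions exist.

Step 2: Apply extended Euclidean algorithm to find gcd.
We find integers such that 48*x0 + 47*y0 = 1

Step 3: Scale the particular solution.
Multiply by 7/1 = 7:
p = 7, q = -7

Step 4: Verify.
48*(7) + 47*(-7) = 7 = 7 ✓

p = 7, q = -7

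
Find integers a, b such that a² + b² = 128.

We need to find integers a, b > 0 such that a² + b² = 128.
Trying a = 8: b² = 128 - 8² = 128 - 64 = 64
b = 8
Check: 8² + 8² = 64 + 64 = 128 ✓

128 = 8² + 8²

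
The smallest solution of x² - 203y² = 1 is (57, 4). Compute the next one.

Solutions to x² - Dy² = 1 are generated by powers of (x₀ + y₀√D).
The next solution satisfies x₁ + y₁√203 = (x₀ + y₀√203)², giving:
x₁ = x₀² + 203y₀² = 57² + 203·4² = 3249 + 3248 = 6497
y₁ = 2x₀y₀ = 2·57·4 = 456

Verify: 6497² - 203·456² = 42211009 - 42211008 = 1 ✓

x = 6497, y = 456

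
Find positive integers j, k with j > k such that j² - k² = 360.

Factor: j² - k² = (j+k)(j-k) = 360.
We need two factors of 360 with the same parity.
Use j+k = 180 and j-k = 2 (product 180·2 = 360).
Adding: 2j = 182, so j = 91.
Subtracting: 2k = 178, so k = 89.
Check: 91² - 89² = 8281 - 7921 = 360 ✓

j = 91, k = 89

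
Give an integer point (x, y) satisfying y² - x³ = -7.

Try small integer x values and check whether x³ - 7 is a perfect square.
x = 2: x³ - 7 = 2³ - 7 = 8 - 7 = 1
Is 1 a perfect square? 1² = 1 ✓
So (x, y) = (2, -1) is a solution.

x = 2, y = -1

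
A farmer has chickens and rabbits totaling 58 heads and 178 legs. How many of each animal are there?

Let c = chickens, r = rabbits.
Heads: c + r = 58
Legs: 2c + 4r = 178
From the first equation, c = 58 - r. Substitute:
2(58 - r) + 4r = 178
116 + 2r = 178
r = (178 - 116)/2 = 31
c = 58 - 31 = 27

Chickens: 27, Rabbits: 31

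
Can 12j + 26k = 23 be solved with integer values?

Step 1: Compute gcd(12, 26).
gcd(12, 26) = 2

Step 2: Check divisibility.
Does 2 divide 23? 23 = 2 x 11 + 1, so no.

By the theorem on linear Diophantine equations, 12j + 26k = 23 has integer solutions if and only if gcd(12, 26) divides 23. Since 2 does not divide 23, no solutions exist.

No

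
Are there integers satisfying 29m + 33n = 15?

Step 1: Compute gcd(29, 33).
gcd(29, 33) = 1

Step 2: Check divisibility.
Does 1 divide 15? 15 = 1 x 15, so yes.

By the theorem on linear Diophantine equations, 29m + 33n = 15 has integer solutions if and only if gcd(29, 33) divides 15. Since 1 | 15, solutions exist.

Yes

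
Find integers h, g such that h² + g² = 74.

We need to find integers h, g > 0 such that h² + g² = 74.
Trying h = 5: g² = 74 - 5² = 74 - 25 = 49
g = 7
Check: 5² + 7² = 25 + 49 = 74 ✓

74 = 5² + 7²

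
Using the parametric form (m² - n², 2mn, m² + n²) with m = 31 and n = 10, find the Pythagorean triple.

a = m² - n² = 961 - 100 = 861
b = 2mn = 2·31·10 = 620
c = m² + n² = 961 + 100 = 1061
Verify: 861² + 620² = 741321 + 384400 = 1125721 = 1061² ✓

(861, 620, 1061)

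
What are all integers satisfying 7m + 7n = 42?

Step 1: Compute gcd(7, 7) = 7.
Since 7 divides 42, solutions exist.

Step 2: Find a particular solution using extended Euclidean algorithm.
We get m₀ = 0, n₀ = 6.
Check: 7*0 + 7*6 = 42 = 42 ✓

Step 3: Write the general solution.
m = 0 + (7/7)t = 0 + 1t
n = 6 - (7/7)t = 6 - 1t
for any integer t.

m = 0 + 1t, n = 6 - 1t for integer t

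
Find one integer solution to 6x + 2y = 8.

Step 1: Check solvability.
gcd(6, 2) = 2
Since 2 divides 8, solutions exist.

Step 2: Apply extended Euclidean algorithm to find gcd.
We find integers such that 6*x0 + 2*y0 = 2

Step 3: Scale the particular solution.
Multiply by 8/2 = 4:
x = 0, y = 4

Step 4: Verify.
6*(0) + 2*(4) = 8 = 8 ✓

x = 0, y = 4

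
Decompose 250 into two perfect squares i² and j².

We need to find integers i, j > 0 such that i² + j² = 250.
Trying i = 5: j² = 250 - 5² = 250 - 25 = 225
j = 15
Check: 5² + 15² = 25 + 225 = 250 ✓

250 = 5² + 15²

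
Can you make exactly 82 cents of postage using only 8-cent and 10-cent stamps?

We need non-negative x, y with 8x + 10y = 82.
gcd(8, 10) = 2 divides 82, so integer solutions exist.
Search for a non-negative one: x = 4 gives 10y = 82 - 32 = 50, so y = 5.
Check: 8·4 + 10·5 = 82 ✓

Yes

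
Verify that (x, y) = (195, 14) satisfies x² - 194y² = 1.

Compute x² = 195² = 38025
Compute 194y² = 194·14² = 194·196 = 38024
x² - 194y² = 38025 - 38024 = 1
Since this equals 1, (195, 14) is a solution.

Yes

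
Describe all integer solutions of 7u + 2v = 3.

Step 1: Compute gcd(7, 2) = 1.
Since 1 divides 3, solutions exist.

Step 2: Find a particular solution using extended Euclidean algorithm.
We get u₀ = 3, v₀ = -9.
Check: 7*3 + 2*-9 = 3 = 3 ✓

Step 3: Write the general solution.
u = 3 + (2/1)t = 3 + 2t
v = -9 - (7/1)t = -9 - 7t
for any integer t.

u = 3 + 2t, v = -9 - 7t for integer t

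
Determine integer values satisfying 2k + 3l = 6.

Step 1: Check solvability.
gcd(2, 3) = 1
Since 1 divides 6, solutions exist.

Step 2: Apply extended Euclidean algorithm to find gcd.
We find integers such that 2*x0 + 3*y0 = 1

Step 3: Scale the particular solution.
Multiply by 6/1 = 6:
k = -6, l = 6

Step 4: Verify.
2*(-6) + 3*(6) = 6 = 6 ✓

k = -6, l = 6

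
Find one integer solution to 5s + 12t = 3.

Step 1: Check solvability.
gcd(5, 12) = 1
Since 1 divides 3, solutions exist.

Step 2: Apply extended Euclidean algorithm to find gcd.
We find integers such that 5*x0 + 12*y0 = 1

Step 3: Scale the particular solution.
Multiply by 3/1 = 3:
s = 15, t = -6

Step 4: Verify.
5*(15) + 12*(-6) = 3 = 3 ✓

s = 15, t = -6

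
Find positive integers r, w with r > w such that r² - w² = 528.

Factor: r² - w² = (r+w)(r-w) = 528.
We need two factors of 528 with the same parity.
Use r+w = 264 and r-w = 2 (product 264·2 = 528).
Adding: 2r = 266, so r = 133.
Subtracting: 2w = 262, so w = 131.
Check: 133² - 131² = 17689 - 17161 = 528 ✓

r = 133, w = 131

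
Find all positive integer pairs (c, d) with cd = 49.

The positive divisors of 49 are: 1, 7, 49.
Each divisor d gives the pair (d, 49/d):
(1, 49), (7, 7), (49, 1)

(1, 49), (7, 7), (49, 1)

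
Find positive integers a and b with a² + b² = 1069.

We need to find integers a, b > 0 such that a² + b² = 1069.
Trying a = 13: b² = 1069 - 13² = 1069 - 169 = 900
b = 30
Check: 13² + 30² = 169 + 900 = 1069 ✓

1069 = 13² + 30²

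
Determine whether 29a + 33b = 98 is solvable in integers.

Step 1: Compute gcd(29, 33).
gcd(29, 33) = 1

Step 2: Check divisibility.
Does 1 divide 98? 98 = 1 x 98, so yes.

By the theorem on linear Diophantine equations, 29a + 33b = 98 has integer solutions if and only if gcd(29, 33) divides 98. Since 1 | 98, solutions exist.

Yes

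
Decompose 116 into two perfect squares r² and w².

We need to find integers r, w > 0 such that r² + w² = 116.
Trying r = 4: w² = 116 - 4² = 116 - 16 = 100
w = 10
Check: 4² + 10² = 16 + 100 = 116 ✓

116 = 4² + 10²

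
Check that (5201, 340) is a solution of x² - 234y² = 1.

Compute x² = 5201² = 27050401
Compute 234y² = 234·340² = 234·115600 = 27050400
x² - 234y² = 27050401 - 27050400 = 1
Since this equals 1, (5201, 340) is a solution.

Yes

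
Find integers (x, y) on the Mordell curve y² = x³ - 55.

Try small integer x values and check whether x³ - 55 is a perfect square.
x = 4: x³ - 55 = 4³ - 55 = 64 - 55 = 9
Is 9 a perfect square? 3² = 9 ✓
So (x, y) = (4, 3) is a solution.

x = 4, y = 3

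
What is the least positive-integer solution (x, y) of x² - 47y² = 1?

We seek the smallest positive integers (x, y) with x² - 47y² = 1, i.e., x² = 47y² + 1.
Try successive y values:
y = 1: x² = 47·1² + 1 = 48, not a perfect square
y = 2: x² = 47·2² + 1 = 189, not a perfect square
y = 3: x² = 47·3² + 1 = 424, not a perfect square
... continuing the search (or via continued fractions) ...
y = 7: x² = 47·7² + 1 = 2304, x = 48 ✓

Verify: 48² - 47·7² = 2304 - 2303 = 1 ✓

x = 48, y = 7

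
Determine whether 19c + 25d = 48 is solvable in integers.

Step 1: Compute gcd(19, 25).
gcd(19, 25) = 1

Step 2: Check divisibility.
Does 1 divide 48? 48 = 1 x 48, so yes.

By the theorem on linear Diophantine equations, 19c + 25d = 48 has integer solutions if and only if gcd(19, 25) divides 48. Since 1 | 48, solutions exist.

Yes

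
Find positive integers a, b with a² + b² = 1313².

We need a² + b² = 1313² = 1723969.
Trying: 255² + 1288² = 65025 + 1658944 = 1723969 ✓

(255, 1288, 1313)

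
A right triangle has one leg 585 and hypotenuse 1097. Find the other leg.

b² = c² - a² = 1203409 - 342225 = 861184
b = 928

928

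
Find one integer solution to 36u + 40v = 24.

Step 1: Check solvability.
gcd(36, 40) = 4
Since 4 divides 24, solutions exist.

Step 2: Apply extended Euclidean algorithm to find gcd.
We find integers such that 36*x0 + 40*y0 = 4

Step 3: Scale the particular solution.
Multiply by 24/4 = 6:
u = -6, v = 6

Step 4: Verify.
36*(-6) + 40*(6) = 24 = 24 ✓

u = -6, v = 6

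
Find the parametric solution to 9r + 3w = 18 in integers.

Step 1: Compute gcd(9, 3) = 3.
Since 3 divides 18, solutions exist.

Step 2: Find a particular solution using extended Euclidean algorithm.
We get r₀ = 0, w₀ = 6.
Check: 9*0 + 3*6 = 18 = 18 ✓

Step 3: Write the general solution.
r = 0 + (3/3)t = 0 + 1t
w = 6 - (9/3)t = 6 - 3t
for any integer t.

r = 0 + 1t, w = 6 - 3t for integer t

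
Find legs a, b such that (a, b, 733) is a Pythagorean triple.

We need a² + b² = 733² = 537289.
Trying: 725² + 108² = 525625 + 11664 = 537289 ✓

(725, 108, 733)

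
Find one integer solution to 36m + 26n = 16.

Step 1: Check solvability.
gcd(36, 26) = 2
Since 2 divides 16, solutions exist.

Step 2: Apply extended Euclidean algorithm to find gcd.
We find integers such that 36*x0 + 26*y0 = 2

Step 3: Scale the particular solution.
Multiply by 16/2 = 8:
m = -40, n = 56

Step 4: Verify.
36*(-40) + 26*(56) = 16 = 16 ✓

m = -40, n = 56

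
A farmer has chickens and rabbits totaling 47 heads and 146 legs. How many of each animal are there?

Let c = chickens, r = rabbits.
Heads: c + r = 47
Legs: 2c + 4r = 146
From the first equation, c = 47 - r. Substitute:
2(47 - r) + 4r = 146
94 + 2r = 146
r = (146 - 94)/2 = 26
c = 47 - 26 = 21

Chickens: 21, Rabbits: 26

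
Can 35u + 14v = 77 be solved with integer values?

Step 1: Compute gcd(35, 14).
gcd(35, 14) = 7

Step 2: Check divisibility.
Does 7 divide 77? 77 = 7 x 11, so yes.

By the theorem on linear Diophantine equations, 35u + 14v = 77 has integer solutions if and only if gcd(35, 14) divides 77. Since 7 | 77, solutions exist.

Yes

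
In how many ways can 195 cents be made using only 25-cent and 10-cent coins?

We need non-negative integers (x, y) with 25x + 10y = 195.
For each x from 0 to 7, check if (195 - 25x) is a non-negative multiple of 10.
Solutions (x, y): (1,17), (3,12), (5,7), (7,2)
Count: 4

4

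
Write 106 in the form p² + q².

We need to find integers p, q > 0 such that p² + q² = 106.
Trying p = 5: q² = 106 - 5² = 106 - 25 = 81
q = 9
Check: 5² + 9² = 25 + 81 = 106 ✓

106 = 5² + 9²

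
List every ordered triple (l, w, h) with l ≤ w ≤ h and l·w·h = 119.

Iterate l from 1 to ⌊119^(1/3)⌋. For each l dividing 119, iterate w ≥ l with w dividing 119/l, and set h = 119/(l·w).
Triples found (2): (1×1×119), (1×7×17)

(1×1×119), (1×7×17)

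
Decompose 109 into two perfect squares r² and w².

We need to find integers r, w > 0 such that r² + w² = 109.
Trying r = 3: w² = 109 - 3² = 109 - 9 = 100
w = 10
Check: 3² + 10² = 9 + 100 = 109 ✓

109 = 3² + 10²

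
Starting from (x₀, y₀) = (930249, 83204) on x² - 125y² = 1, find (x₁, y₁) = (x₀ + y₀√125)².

Solutions to x² - Dy² = 1 are generated by powers of (x₀ + y₀√D).
The next solution satisfies x₁ + y₁√125 = (x₀ + y₀√125)², giving:
x₁ = x₀² + 125y₀² = 930249² + 125·83204² = 865363202001 + 865363202000 = 1730726404001
y₁ = 2x₀y₀ = 2·930249·83204 = 154800875592

Verify: 1730726404001² - 125·154800875592² = 2995413885506232668808001 - 2995413885506232668808000 = 1 ✓

x = 1730726404001, y = 154800875592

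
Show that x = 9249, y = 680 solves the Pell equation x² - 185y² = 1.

Compute x² = 9249² = 85544001
Compute 185y² = 185·680² = 185·462400 = 85544000
x² - 185y² = 85544001 - 85544000 = 1
Since this equals 1, (9249, 680) is a solution.

Yes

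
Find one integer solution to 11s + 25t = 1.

Step 1: Check solvability.
gcd(11, 25) = 1
Since 1 divides 1, solutions exist.

Step 2: Apply extended Euclidean algorithm to find gcd.
We find integers such that 11*x0 + 25*y0 = 1

Step 3: Scale the particular solution.
Multiply by 1/1 = 1:
s = -9, t = 4

Step 4: Verify.
11*(-9) + 25*(4) = 1 = 1 ✓

s = -9, t = 4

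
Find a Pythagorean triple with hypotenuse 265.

We need a² + b² = 265² = 70225.
Trying: 247² + 96² = 61009 + 9216 = 70225 ✓

(247, 96, 265)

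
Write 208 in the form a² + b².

We need to find integers a, b > 0 such that a² + b² = 208.
Trying a = 8: b² = 208 - 8² = 208 - 64 = 144
b = 12
Check: 8² + 12² = 64 + 144 = 208 ✓

208 = 8² + 12²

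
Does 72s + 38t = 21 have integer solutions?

Step 1: Compute gcd(72, 38).
gcd(72, 38) = 2

Step 2: Check divisibility.
Does 2 divide 21? 21 = 2 x 10 + 1, so no.

By the theorem on linear Diophantine equations, 72s + 38t = 21 has integer solutions if and only if gcd(72, 38) divides 21. Since 2 does not divide 21, no solutions exist.

No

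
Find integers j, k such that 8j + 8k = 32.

Step 1: Check solvability.
gcd(8, 8) = 8
Since 8 divides 32, solutions exist.

Step 2: Apply extended Euclidean algorithm to find gcd.
We find integers such that 8*x0 + 8*y0 = 8

Step 3: Scale the particular solution.
Multiply by 32/8 = 4:
j = 0, k = 4

Step 4: Verify.
8*(0) + 8*(4) = 32 = 32 ✓

j = 0, k = 4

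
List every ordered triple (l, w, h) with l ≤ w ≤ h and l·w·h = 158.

Iterate l from 1 to ⌊158^(1/3)⌋. For each l dividing 158, iterate w ≥ l with w dividing 158/l, and set h = 158/(l·w).
Triples found (2): (1×1×158), (1×2×79)

(1×1×158), (1×2×79)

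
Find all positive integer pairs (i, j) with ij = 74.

The positive divisors of 74 are: 1, 2, 37, 74.
Each divisor d gives the pair (d, 74/d):
(1, 74), (2, 37), (37, 2), (74, 1)

(1, 74), (2, 37), (37, 2), (74, 1)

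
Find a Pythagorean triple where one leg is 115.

We need the other leg and hypotenuse such that 115² + x² = c².
Take x = 252, c = 277: 115² + 252² = 13225 + 63504 = 76729 = 277² ✓
Triple: (115, 252, 277)

(115, 252, 277)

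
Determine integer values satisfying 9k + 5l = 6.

Step 1: Check solvability.
gcd(9, 5) = 1
Since 1 divides 6, solutions exist.

Step 2: Apply extended Euclidean algorithm to find gcd.
We find integers such that 9*x0 + 5*y0 = 1

Step 3: Scale the particular solution.
Multiply by 6/1 = 6:
k = -6, l = 12

Step 4: Verify.
9*(-6) + 5*(12) = 6 = 6 ✓

k = -6, l = 12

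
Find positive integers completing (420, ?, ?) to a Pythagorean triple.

We need the other leg and hypotenuse such that 420² + x² = c².
Take x = 29, c = 421: 420² + 29² = 176400 + 841 = 177241 = 421² ✓
Triple: (29, 420, 421)

(29, 420, 421)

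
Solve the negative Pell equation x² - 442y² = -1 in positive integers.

We need x² = 442y² - 1. Try successive y:
y = 1: x² = 442·1² - 1 = 441 = 21² ✓
Check: 21² - 442·1² = 441 - 442 = -1 ✓

x = 21, y = 1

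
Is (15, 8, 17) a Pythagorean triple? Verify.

Compute a² + b² = 15² + 8² = 225 + 64 = 289
Compute c² = 17² = 289
Since 289 = 289, confirmed.

Yes, it is a Pythagorean triple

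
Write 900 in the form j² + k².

We need to find integers j, k > 0 such that j² + k² = 900.
Trying j = 18: k² = 900 - 18² = 900 - 324 = 576
k = 24
Check: 18² + 24² = 324 + 576 = 900 ✓

900 = 18² + 24²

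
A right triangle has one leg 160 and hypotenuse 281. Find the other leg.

a² = c² - b² = 78961 - 25600 = 53361
a = 231

231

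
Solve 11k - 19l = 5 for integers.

Step 1: Check solvability.
gcd(11, 19) = 1
Since 1 divides 5, solutions exist.

Step 2: Apply extended Euclidean algorithm to find gcd.
We find integers such that 11*x0 + 19*y0 = 1

Step 3: Scale the particular solution.
Multiply by 5/1 = 5:
k = 35, l = 20

Step 4: Verify.
11*(35) - 19*(20) = 5 = 5 ✓

k = 35, l = 20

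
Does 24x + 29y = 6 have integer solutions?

Step 1: Compute gcd(24, 29).
gcd(24, 29) = 1

Step 2: Check divisibility.
Does 1 divide 6? 6 = 1 x 6, so yes.

By the theorem on linear Diophantine equations, 24x + 29y = 6 has integer solutions if and only if gcd(24, 29) divides 6. Since 1 | 6, solutions exist.

Yes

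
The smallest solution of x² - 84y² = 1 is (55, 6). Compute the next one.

Solutions to x² - Dy² = 1 are generated by powers of (x₀ + y₀√D).
The next solution satisfies x₁ + y₁√84 = (x₀ + y₀√84)², giving:
x₁ = x₀² + 84y₀² = 55² + 84·6² = 3025 + 3024 = 6049
y₁ = 2x₀y₀ = 2·55·6 = 660

Verify: 6049² - 84·660² = 36590401 - 36590400 = 1 ✓

x = 6049, y = 660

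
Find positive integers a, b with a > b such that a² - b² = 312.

Factor: a² - b² = (a+b)(a-b) = 312.
We need two factors of 312 with the same parity.
Use a+b = 156 and a-b = 2 (product 156·2 = 312).
Adding: 2a = 158, so a = 79.
Subtracting: 2b = 154, so b = 77.
Check: 79² - 77² = 6241 - 5929 = 312 ✓

a = 79, b = 77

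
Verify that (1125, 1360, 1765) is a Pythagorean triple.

Compute a² + b²:
1125² + 1360² = 1265625 + 1849600 = 3115225
Compute c²:
1765² = 3115225
Since 3115225 = 3115225, it is a Pythagorean triple.

Yes, it is a Pythagorean triple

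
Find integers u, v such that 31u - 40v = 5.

Step 1: Check solvability.
gcd(31, 40) = 1
Since 1 divides 5, solutions exist.

Step 2: Apply extended Euclidean algorithm to find gcd.
We find integers such that 31*x0 + 40*y0 = 1

Step 3: Scale the particular solution.
Multiply by 5/1 = 5:
u = -45, v = -35

Step 4: Verify.
31*(-45) - 40*(-35) = 5 = 5 ✓

u = -45, v = -35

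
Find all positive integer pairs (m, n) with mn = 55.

The positive divisors of 55 are: 1, 5, 11, 55.
Each divisor d gives the pair (d, 55/d):
(1, 55), (5, 11), (11, 5), (55, 1)

(1, 55), (5, 11), (11, 5), (55, 1)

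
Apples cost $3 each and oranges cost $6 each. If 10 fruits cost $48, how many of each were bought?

Let a = apples, o = oranges.
a + o = 10
3a + 6o = 48
Substitute o = 10 - a:
3a + 6(10 - a) = 48
(3 - 6)a = 48 - 60
-3a = -12
a = 4, o = 10 - 4 = 6

Apples: 4, Oranges: 6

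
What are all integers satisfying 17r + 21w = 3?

Step 1: Compute gcd(17, 21) = 1.
Since 1 divides 3, solutions exist.

Step 2: Find a particular solution using extended Euclidean algorithm.
We get r₀ = 15, w₀ = -12.
Check: 17*15 + 21*-12 = 3 = 3 ✓

Step 3: Write the general solution.
r = 15 + (21/1)t = 15 + 21t
w = -12 - (17/1)t = -12 - 17t
for any integer t.

r = 15 + 21t, w = -12 - 17t for integer t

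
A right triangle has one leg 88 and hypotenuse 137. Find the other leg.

a² = c² - b² = 18769 - 7744 = 11025
a = 105

105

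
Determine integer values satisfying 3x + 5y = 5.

Step 1: Check solvability.
gcd(3, 5) = 1
Since 1 divides 5, solutions exist.

Step 2: Apply extended Euclidean algorithm to find gcd.
We find integers such that 3*x0 + 5*y0 = 1

Step 3: Scale the particular solution.
Multiply by 5/1 = 5:
x = 10, y = -5

Step 4: Verify.
3*(10) + 5*(-5) = 5 = 5 ✓

x = 10, y = -5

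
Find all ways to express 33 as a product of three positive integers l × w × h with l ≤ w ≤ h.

Iterate l from 1 to ⌊33^(1/3)⌋. For each l dividing 33, iterate w ≥ l with w dividing 33/l, and set h = 33/(l·w).
Triples found (2): (1×1×33), (1×3×11)

(1×1×33), (1×3×11)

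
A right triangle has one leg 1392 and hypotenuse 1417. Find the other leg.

a² = c² - b² = 2007889 - 1937664 = 70225
a = 265

265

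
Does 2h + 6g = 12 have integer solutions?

Step 1: Compute gcd(2, 6).
gcd(2, 6) = 2

Step 2: Check divisibility.
Does 2 divide 12? 12 = 2 x 6, so yes.

By the theorem on linear Diophantine equations, 2h + 6g = 12 has integer solutions if and only if gcd(2, 6) divides 12. Since 2 | 12, solutions exist.

Yes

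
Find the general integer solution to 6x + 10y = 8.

Step 1: Compute gcd(6, 10) = 2.
Since 2 divides 8, solutions exist.

Step 2: Find a particular solution using extended Euclidean algorithm.
We get x₀ = 8, y₀ = -4.
Check: 6*8 + 10*-4 = 8 = 8 ✓

Step 3: Write the general solution.
x = 8 + (10/2)t = 8 + 5t
y = -4 - (6/2)t = -4 - 3t
for any integer t.

x = 8 + 5t, y = -4 - 3t for integer t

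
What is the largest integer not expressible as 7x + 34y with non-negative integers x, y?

For two coprime denominations a and b, the Frobenius number (largest value not representable as a non-negative combination) is ab - a - b.
Here gcd(7, 34) = 1, so they are coprime.
F(7, 34) = 7·34 - 7 - 34 = 238 - 41 = 197

197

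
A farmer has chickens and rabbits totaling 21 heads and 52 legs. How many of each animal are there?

Let c = chickens, r = rabbits.
Heads: c + r = 21
Legs: 2c + 4r = 52
From the first equation, c = 21 - r. Substitute:
2(21 - r) + 4r = 52
42 + 2r = 52
r = (52 - 42)/2 = 5
c = 21 - 5 = 16

Chickens: 16, Rabbits: 5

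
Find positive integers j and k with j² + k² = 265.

We need to find integers j, k > 0 such that j² + k² = 265.
Trying j = 3: k² = 265 - 3² = 265 - 9 = 256
k = 16
Check: 3² + 16² = 9 + 256 = 265 ✓

265 = 3² + 16²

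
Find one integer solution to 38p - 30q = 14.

Step 1: Check solvability.
gcd(38, 30) = 2
Since 2 divides 14, solutions exist.

Step 2: Apply extended Euclidean algorithm to find gcd.
We find integers such that 38*x0 + 30*y0 = 2

Step 3: Scale the particular solution.
Multiply by 14/2 = 7:
p = 28, q = 35

Step 4: Verify.
38*(28) - 30*(35) = 14 = 14 ✓

p = 28, q = 35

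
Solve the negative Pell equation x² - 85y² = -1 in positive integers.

We need x² = 85y² - 1. Try successive y:
y = 1: x² = 85·1² - 1 = 84, not a perfect square
y = 2: x² = 85·2² - 1 = 339, not a perfect square
y = 3: x² = 85·3² - 1 = 764, not a perfect square
...
y = 41: x² = 85·41² - 1 = 142884 = 378² ✓
Check: 378² - 85·41² = 142884 - 142885 = -1 ✓

x = 378, y = 41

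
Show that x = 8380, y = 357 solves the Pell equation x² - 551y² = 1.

Compute x² = 8380² = 70224400
Compute 551y² = 551·357² = 551·127449 = 70224399
x² - 551y² = 70224400 - 70224399 = 1
Since this equals 1, (8380, 357) is a solution.

Yes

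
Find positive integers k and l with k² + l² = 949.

We need to find integers k, l > 0 such that k² + l² = 949.
Trying k = 7: l² = 949 - 7² = 949 - 49 = 900
l = 30
Check: 7² + 30² = 49 + 900 = 949 ✓

949 = 7² + 30²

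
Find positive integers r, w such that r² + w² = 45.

Search for r with 45 - r² a perfect square.
r = 3: 45 - 3² = 45 - 9 = 36 = 6² ✓
So r = 3, w = 6.

r = 3, w = 6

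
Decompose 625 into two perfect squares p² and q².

We need to find integers p, q > 0 such that p² + q² = 625.
Trying p = 7: q² = 625 - 7² = 625 - 49 = 576
q = 24
Check: 7² + 24² = 49 + 576 = 625 ✓

625 = 7² + 24²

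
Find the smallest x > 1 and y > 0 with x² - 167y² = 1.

We seek the smallest positive integers (x, y) with x² - 167y² = 1, i.e., x² = 167y² + 1.
Try successive y values:
y = 1: x² = 167·1² + 1 = 168, not a perfect square
y = 2: x² = 167·2² + 1 = 669, not a perfect square
y = 3: x² = 167·3² + 1 = 1504, not a perfect square
... continuing the search (or via continued fractions) ...
y = 13: x² = 167·13² + 1 = 28224, x = 168 ✓

Verify: 168² - 167·13² = 28224 - 28223 = 1 ✓

x = 168, y = 13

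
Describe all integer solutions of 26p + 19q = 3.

Step 1: Compute gcd(26, 19) = 1.
Since 1 divides 3, solutions exist.

Step 2: Find a particular solution using extended Euclidean algorithm.
We get p₀ = -24, q₀ = 33.
Check: 26*-24 + 19*33 = 3 = 3 ✓

Step 3: Write the general solution.
p = -24 + (19/1)t = -24 + 19t
q = 33 - (26/1)t = 33 - 26t
for any integer t.

p = -24 + 19t, q = 33 - 26t for integer t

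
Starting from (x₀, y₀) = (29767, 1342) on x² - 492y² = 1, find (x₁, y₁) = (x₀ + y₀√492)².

Solutions to x² - Dy² = 1 are generated by powers of (x₀ + y₀√D).
The next solution satisfies x₁ + y₁√492 = (x₀ + y₀√492)², giving:
x₁ = x₀² + 492y₀² = 29767² + 492·1342² = 886074289 + 886074288 = 1772148577
y₁ = 2x₀y₀ = 2·29767·1342 = 79894628

Verify: 1772148577² - 492·79894628² = 3140510578963124929 - 3140510578963124928 = 1 ✓

x = 1772148577, y = 79894628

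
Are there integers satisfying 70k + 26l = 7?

Step 1: Compute gcd(70, 26).
gcd(70, 26) = 2

Step 2: Check divisibility.
Does 2 divide 7? 7 = 2 x 3 + 1, so no.

By the theorem on linear Diophantine equations, 70k + 26l = 7 has integer solutions if and only if gcd(70, 26) divides 7. Since 2 does not divide 7, no solutions exist.

No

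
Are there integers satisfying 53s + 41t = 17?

Step 1: Compute gcd(53, 41).
gcd(53, 41) = 1

Step 2: Check divisibility.
Does 1 divide 17? 17 = 1 x 17, so yes.

By the theorem on linear Diophantine equations, 53s + 41t = 17 has integer solutions if and only if gcd(53, 41) divides 17. Since 1 | 17, solutions exist.

Yes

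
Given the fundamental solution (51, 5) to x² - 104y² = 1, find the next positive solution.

Solutions to x² - Dy² = 1 are generated by powers of (x₀ + y₀√D).
The next solution satisfies x₁ + y₁√104 = (x₀ + y₀√104)², giving:
x₁ = x₀² + 104y₀² = 51² + 104·5² = 2601 + 2600 = 5201
y₁ = 2x₀y₀ = 2·51·5 = 510

Verify: 5201² - 104·510² = 27050401 - 27050400 = 1 ✓

x = 5201, y = 510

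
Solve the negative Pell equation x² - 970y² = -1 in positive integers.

We need x² = 970y² - 1. Try successive y:
y = 1: x² = 970·1² - 1 = 969, not a perfect square
y = 2: x² = 970·2² - 1 = 3879, not a perfect square
y = 3: x² = 970·3² - 1 = 8729, not a perfect square
...
y = 10537: x² = 970·10537² - 1 = 107697517929 = 328173² ✓
Check: 328173² - 970·10537² = 107697517929 - 107697517930 = -1 ✓

x = 328173, y = 10537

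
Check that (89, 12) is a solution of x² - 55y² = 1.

Compute x² = 89² = 7921
Compute 55y² = 55·12² = 55·144 = 7920
x² - 55y² = 7921 - 7920 = 1
Since this equals 1, (89, 12) is a solution.

Yes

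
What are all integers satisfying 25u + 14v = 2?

Step 1: Compute gcd(25, 14) = 1.
Since 1 divides 2, solutions exist.

Step 2: Find a particular solution using extended Euclidean algorithm.
We get u₀ = -10, v₀ = 18.
Check: 25*-10 + 14*18 = 2 = 2 ✓

Step 3: Write the general solution.
u = -10 + (14/1)t = -10 + 14t
v = 18 - (25/1)t = 18 - 25t
for any integer t.

u = -10 + 14t, v = 18 - 25t for integer t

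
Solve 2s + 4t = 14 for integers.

Step 1: Check solvability.
gcd(2, 4) = 2
Since 2 divides 14, solutions exist.

Step 2: Apply extended Euclidean algorithm to find gcd.
We find integers such that 2*x0 + 4*y0 = 2

Step 3: Scale the particular solution.
Multiply by 14/2 = 7:
s = 7, t = 0

Step 4: Verify.
2*(7) + 4*(0) = 14 = 14 ✓

s = 7, t = 0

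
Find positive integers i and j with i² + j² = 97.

We need to find integers i, j > 0 such that i² + j² = 97.
Trying i = 4: j² = 97 - 4² = 97 - 16 = 81
j = 9
Check: 4² + 9² = 16 + 81 = 97 ✓

97 = 4² + 9²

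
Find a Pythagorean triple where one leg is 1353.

We need the other leg and hypotenuse such that 1353² + x² = c².
Take x = 2340, c = 2703: 1353² + 2340² = 1830609 + 5475600 = 7306209 = 2703² ✓
Triple: (1353, 2340, 2703)

(1353, 2340, 2703)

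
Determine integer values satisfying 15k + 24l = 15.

Step 1: Check solvability.
gcd(15, 24) = 3
Since 3 divides 15, solutions exist.

Step 2: Apply extended Euclidean algorithm to find gcd.
We find integers such that 15*x0 + 24*y0 = 3

Step 3: Scale the particular solution.
Multiply by 15/3 = 5:
k = -15, l = 10

Step 4: Verify.
15*(-15) + 24*(10) = 15 = 15 ✓

k = -15, l = 10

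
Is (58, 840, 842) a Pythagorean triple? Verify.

Compute a² + b² = 58² + 840² = 3364 + 705600 = 708964
Compute c² = 842² = 708964
Since 708964 = 708964, confirmed.

Yes, it is a Pythagorean triple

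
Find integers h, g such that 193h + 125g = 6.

Step 1: Check solvability.
gcd(193, 125) = 1
Since 1 divides 6, solutions exist.

Step 2: Apply extended Euclidean algorithm to find gcd.
We find integers such that 193*x0 + 125*y0 = 1

Step 3: Scale the particular solution.
Multiply by 6/1 = 6:
h = 342, g = -528

Step 4: Verify.
193*(342) + 125*(-528) = 6 = 6 ✓

h = 342, g = -528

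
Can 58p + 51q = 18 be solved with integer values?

Step 1: Compute gcd(58, 51).
gcd(58, 51) = 1

Step 2: Check divisibility.
Does 1 divide 18? 18 = 1 x 18, so yes.

By the theorem on linear Diophantine equations, 58p + 51q = 18 has integer solutions if and only if gcd(58, 51) divides 18. Since 1 | 18, solutions exist.

Yes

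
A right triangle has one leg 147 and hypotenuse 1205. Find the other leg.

b² = c² - a² = 1452025 - 21609 = 1430416
b = 1196

1196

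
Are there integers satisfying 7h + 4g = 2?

Step 1: Compute gcd(7, 4).
gcd(7, 4) = 1

Step 2: Check divisibility.
Does 1 divide 2? 2 = 1 x 2, so yes.

By the theorem on linear Diophantine equations, 7h + 4g = 2 has integer solutions if and only if gcd(7, 4) divides 2. Since 1 | 2, solutions exist.

Yes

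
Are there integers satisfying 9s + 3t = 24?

Step 1: Compute gcd(9, 3).
gcd(9, 3) = 3

Step 2: Check divisibility.
Does 3 divide 24? 24 = 3 x 8, so yes.

By the theorem on linear Diophantine equations, 9s + 3t = 24 has integer solutions if and only if gcd(9, 3) divides 24. Since 3 | 24, solutions exist.

Yes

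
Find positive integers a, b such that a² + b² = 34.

Search for a with 34 - a² a perfect square.
a = 3: 34 - 3² = 34 - 9 = 25 = 5² ✓
So a = 3, b = 5.

a = 3, b = 5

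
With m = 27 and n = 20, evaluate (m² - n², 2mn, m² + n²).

a = m² - n² = 729 - 400 = 329
b = 2mn = 2·27·20 = 1080
c = m² + n² = 729 + 400 = 1129
Verify: 329² + 1080² = 108241 + 1166400 = 1274641 = 1129² ✓

(329, 1080, 1129)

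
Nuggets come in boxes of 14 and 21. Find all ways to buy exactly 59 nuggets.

We need non-negative integers (x, y) with 14x + 21y = 59.
For each x in 0..4, check if 59 - 14x is a non-negative multiple of 21.
No x yields an integer y ≥ 0.

No solution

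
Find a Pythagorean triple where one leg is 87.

We need the other leg and hypotenuse such that 87² + x² = c².
Take x = 1260, c = 1263: 87² + 1260² = 7569 + 1587600 = 1595169 = 1263² ✓
Triple: (87, 1260, 1263)

(87, 1260, 1263)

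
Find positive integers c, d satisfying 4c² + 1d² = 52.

Try small values of c and check whether (52 - 4c²)/1 is a perfect square.
c = 2: 4·2² = 16, so 1d² = 52 - 16 = 36, giving d² = 36, d = 6.
Check: 4·2² + 1·6² = 16 + 36 = 52 ✓

c = 2, d = 6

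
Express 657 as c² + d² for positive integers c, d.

We need to find integers c, d > 0 such that c² + d² = 657.
Trying c = 9: d² = 657 - 9² = 657 - 81 = 576
d = 24
Check: 9² + 24² = 81 + 576 = 657 ✓

657 = 9² + 24²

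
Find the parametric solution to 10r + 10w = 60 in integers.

Step 1: Compute gcd(10, 10) = 10.
Since 10 divides 60, solutions exist.

Step 2: Find a particular solution using extended Euclidean algorithm.
We get r₀ = 0, w₀ = 6.
Check: 10*0 + 10*6 = 60 = 60 ✓

Step 3: Write the general solution.
r = 0 + (10/10)t = 0 + 1t
w = 6 - (10/10)t = 6 - 1t
for any integer t.

r = 0 + 1t, w = 6 - 1t for integer t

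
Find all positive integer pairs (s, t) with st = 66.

The positive divisors of 66 are: 1, 2, 3, 6, 11, 22, 33, 66.
Each divisor d gives the pair (d, 66/d):
(1, 66), (2, 33), (3, 22), (6, 11), (11, 6), (22, 3), (33, 2), (66, 1)

(1, 66), (2, 33), (3, 22), (6, 11), (11, 6), (22, 3), (33, 2), (66, 1)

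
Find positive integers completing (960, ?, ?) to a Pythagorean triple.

We need the other leg and hypotenuse such that 960² + x² = c².
Take x = 3128, c = 3272: 960² + 3128² = 921600 + 9784384 = 10705984 = 3272² ✓
Triple: (3128, 960, 3272)

(3128, 960, 3272)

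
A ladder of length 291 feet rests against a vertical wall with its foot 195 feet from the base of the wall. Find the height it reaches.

The ladder, wall, and ground form a right triangle with hypotenuse 291 and one leg 195.
By the Pythagorean theorem: h² = 291² - 195² = 84681 - 38025 = 46656
h = √46656 = 216 feet

216 feet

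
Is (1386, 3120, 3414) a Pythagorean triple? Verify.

Compute a² + b² = 1386² + 3120² = 1920996 + 9734400 = 11655396
Compute c² = 3414² = 11655396
Since 11655396 = 11655396, confirmed.

Yes, it is a Pythagorean triple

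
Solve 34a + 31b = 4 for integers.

Step 1: Check solvability.
gcd(34, 31) = 1
Since 1 divides 4, solutions exist.

Step 2: Apply extended Euclidean algorithm to find gcd.
We find integers such that 34*x0 + 31*y0 = 1

Step 3: Scale the particular solution.
Multiply by 4/1 = 4:
a = -40, b = 44

Step 4: Verify.
34*(-40) + 31*(44) = 4 = 4 ✓

a = -40, b = 44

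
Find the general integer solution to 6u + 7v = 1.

Step 1: Compute gcd(6, 7) = 1.
Since 1 divides 1, solutions exist.

Step 2: Find a particular solution using extended Euclidean algorithm.
We get u₀ = -1, v₀ = 1.
Check: 6*-1 + 7*1 = 1 = 1 ✓

Step 3: Write the general solution.
u = -1 + (7/1)t = -1 + 7t
v = 1 - (6/1)t = 1 - 6t
for any integer t.

u = -1 + 7t, v = 1 - 6t for integer t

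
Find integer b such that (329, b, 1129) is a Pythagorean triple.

b² = c² - a² = 1129² - 329² = 1274641 - 108241 = 1166400
b = sqrt(1166400) = 1080

1080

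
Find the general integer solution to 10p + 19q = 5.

Step 1: Compute gcd(10, 19) = 1.
Since 1 divides 5, solutions exist.

Step 2: Find a particular solution using extended Euclidean algorithm.
We get p₀ = 10, q₀ = -5.
Check: 10*10 + 19*-5 = 5 = 5 ✓

Step 3: Write the general solution.
p = 10 + (19/1)t = 10 + 19t
q = -5 - (10/1)t = -5 - 10t
for any integer t.

p = 10 + 19t, q = -5 - 10t for integer t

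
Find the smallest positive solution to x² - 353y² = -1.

We need x² = 353y² - 1. Try successive y:
y = 1: x² = 353·1² - 1 = 352, not a perfect square
y = 2: x² = 353·2² - 1 = 1411, not a perfect square
y = 3: x² = 353·3² - 1 = 3176, not a perfect square
...
y = 3793: x² = 353·3793² - 1 = 5078557696 = 71264² ✓
Check: 71264² - 353·3793² = 5078557696 - 5078557697 = -1 ✓

x = 71264, y = 3793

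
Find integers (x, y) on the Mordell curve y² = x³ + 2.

Try small integer x values and check whether x³ + 2 is a perfect square.
x = -1: x³ + 2 = -1³ + 2 = -1 + 2 = 1
Is 1 a perfect square? 1² = 1 ✓
So (x, y) = (-1, 1) is a solution.

x = -1, y = 1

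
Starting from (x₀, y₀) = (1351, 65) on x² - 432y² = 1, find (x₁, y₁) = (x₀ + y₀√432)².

Solutions to x² - Dy² = 1 are generated by powers of (x₀ + y₀√D).
The next solution satisfies x₁ + y₁√432 = (x₀ + y₀√432)², giving:
x₁ = x₀² + 432y₀² = 1351² + 432·65² = 1825201 + 1825200 = 3650401
y₁ = 2x₀y₀ = 2·1351·65 = 175630

Verify: 3650401² - 432·175630² = 13325427460801 - 13325427460800 = 1 ✓

x = 3650401, y = 175630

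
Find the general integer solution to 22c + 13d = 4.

Step 1: Compute gcd(22, 13) = 1.
Since 1 divides 4, solutions exist.

Step 2: Find a particular solution using extended Euclidean algorithm.
We get c₀ = 12, d₀ = -20.
Check: 22*12 + 13*-20 = 4 = 4 ✓

Step 3: Write the general solution.
c = 12 + (13/1)t = 12 + 13t
d = -20 - (22/1)t = -20 - 22t
for any integer t.

c = 12 + 13t, d = -20 - 22t for integer t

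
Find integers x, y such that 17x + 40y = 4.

Step 1: Check solvability.
gcd(17, 40) = 1
Since 1 divides 4, solutions exist.

Step 2: Apply extended Euclidean algorithm to find gcd.
We find integers such that 17*x0 + 40*y0 = 1

Step 3: Scale the particular solution.
Multiply by 4/1 = 4:
x = -28, y = 12

Step 4: Verify.
17*(-28) + 40*(12) = 4 = 4 ✓

x = -28, y = 12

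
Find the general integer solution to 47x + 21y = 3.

Step 1: Compute gcd(47, 21) = 1.
Since 1 divides 3, solutions exist.

Step 2: Find a particular solution using extended Euclidean algorithm.
We get x₀ = -12, y₀ = 27.
Check: 47*-12 + 21*27 = 3 = 3 ✓

Step 3: Write the general solution.
x = -12 + (21/1)t = -12 + 21t
y = 27 - (47/1)t = 27 - 47t
for any integer t.

x = -12 + 21t, y = 27 - 47t for integer t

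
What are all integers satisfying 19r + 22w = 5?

Step 1: Compute gcd(19, 22) = 1.
Since 1 divides 5, solutions exist.

Step 2: Find a particular solution using extended Euclidean algorithm.
We get r₀ = 35, w₀ = -30.
Check: 19*35 + 22*-30 = 5 = 5 ✓

Step 3: Write the general solution.
r = 35 + (22/1)t = 35 + 22t
w = -30 - (19/1)t = -30 - 19t
for any integer t.

r = 35 + 22t, w = -30 - 19t for integer t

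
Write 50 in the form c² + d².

We need to find integers c, d > 0 such that c² + d² = 50.
Trying c = 1: d² = 50 - 1² = 50 - 1 = 49
d = 7
Check: 1² + 7² = 1 + 49 = 50 ✓

50 = 1² + 7²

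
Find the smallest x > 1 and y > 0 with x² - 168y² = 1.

We seek the smallest positive integers (x, y) with x² - 168y² = 1, i.e., x² = 168y² + 1.
Try successive y values:
y = 1: x² = 168·1² + 1 = 169, x = 13 ✓

Verify: 13² - 168·1² = 169 - 168 = 1 ✓

x = 13, y = 1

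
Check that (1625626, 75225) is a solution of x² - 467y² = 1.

Compute x² = 1625626² = 2642659891876
Compute 467y² = 467·75225² = 467·5658800625 = 2642659891875
x² - 467y² = 2642659891876 - 2642659891875 = 1
Since this equals 1, (1625626, 75225) is a solution.

Yes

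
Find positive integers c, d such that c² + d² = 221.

Search for c with 221 - c² a perfect square.
c = 5: 221 - 5² = 221 - 25 = 196 = 14² ✓
So c = 5, d = 14.

c = 5, d = 14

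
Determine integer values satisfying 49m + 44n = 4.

Step 1: Check solvability.
gcd(49, 44) = 1
Since 1 divides 4, solutions exist.

Step 2: Apply extended Euclidean algorithm to find gcd.
We find integers such that 49*x0 + 44*y0 = 1

Step 3: Scale the particular solution.
Multiply by 4/1 = 4:
m = 36, n = -40

Step 4: Verify.
49*(36) + 44*(-40) = 4 = 4 ✓

m = 36, n = -40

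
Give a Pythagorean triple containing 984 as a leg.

We need the other leg and hypotenuse such that 984² + x² = c².
Take x = 6688, c = 6760: 984² + 6688² = 968256 + 44729344 = 45697600 = 6760² ✓
Triple: (984, 6688, 6760)

(984, 6688, 6760)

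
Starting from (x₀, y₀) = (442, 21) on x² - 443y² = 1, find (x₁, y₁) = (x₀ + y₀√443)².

Solutions to x² - Dy² = 1 are generated by powers of (x₀ + y₀√D).
The next solution satisfies x₁ + y₁√443 = (x₀ + y₀√443)², giving:
x₁ = x₀² + 443y₀² = 442² + 443·21² = 195364 + 195363 = 390727
y₁ = 2x₀y₀ = 2·442·21 = 18564

Verify: 390727² - 443·18564² = 152667588529 - 152667588528 = 1 ✓

x = 390727, y = 18564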